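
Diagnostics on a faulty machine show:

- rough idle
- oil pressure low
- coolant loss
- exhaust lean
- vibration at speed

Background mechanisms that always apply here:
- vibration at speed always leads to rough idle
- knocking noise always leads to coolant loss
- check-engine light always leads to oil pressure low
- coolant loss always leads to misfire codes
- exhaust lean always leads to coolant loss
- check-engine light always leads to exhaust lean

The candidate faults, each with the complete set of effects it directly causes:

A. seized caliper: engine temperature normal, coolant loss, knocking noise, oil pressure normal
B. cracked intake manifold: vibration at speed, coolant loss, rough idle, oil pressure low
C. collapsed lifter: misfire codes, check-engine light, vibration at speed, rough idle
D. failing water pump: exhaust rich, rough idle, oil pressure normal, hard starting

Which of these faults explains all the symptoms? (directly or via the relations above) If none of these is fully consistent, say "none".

Checking each candidate against the observations:
(A) seized caliper — rough idle miss; oil pressure low miss; coolant loss match; exhaust lean miss; vibration at speed miss
(B) cracked intake manifold — does not account for exhaust lean
(C) collapsed lifter — accounts for every observation (oil pressure low by check-engine light → oil pressure low)
(D) failing water pump — fails on oil pressure low, coolant loss, exhaust lean, vibration at speed (predicts oil pressure normal, not oil pressure low; predicts exhaust rich, not exhaust lean)
(C) alone accounts for all the evidence.

C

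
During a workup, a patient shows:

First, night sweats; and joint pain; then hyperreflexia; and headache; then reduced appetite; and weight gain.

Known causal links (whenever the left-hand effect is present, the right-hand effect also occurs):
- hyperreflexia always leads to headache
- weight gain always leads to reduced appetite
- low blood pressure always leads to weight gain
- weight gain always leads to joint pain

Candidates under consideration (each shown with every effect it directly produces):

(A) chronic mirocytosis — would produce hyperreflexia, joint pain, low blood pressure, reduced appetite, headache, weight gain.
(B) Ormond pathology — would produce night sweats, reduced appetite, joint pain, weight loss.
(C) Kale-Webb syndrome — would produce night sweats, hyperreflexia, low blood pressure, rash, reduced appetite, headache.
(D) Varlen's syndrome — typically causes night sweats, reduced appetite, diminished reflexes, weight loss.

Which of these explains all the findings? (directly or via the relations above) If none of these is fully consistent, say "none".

C

Testing each hypothesis:
(A) chronic mirocytosis — night sweats -; joint pain +; hyperreflexia +; headache +; reduced appetite +; weight gain +
(B) Ormond pathology — fails on hyperreflexia, headache, weight gain (predicts weight loss, not weight gain)
(C) Kale-Webb syndrome — night sweats +; joint pain + (by low blood pressure → weight gain → joint pain); hyperreflexia +; headache +; reduced appetite +; weight gain + (by low blood pressure → weight gain)
(D) Varlen's syndrome — night sweats +; joint pain -; hyperreflexia -; headache -; reduced appetite +; weight gain -
(C) alone accounts for all the evidence.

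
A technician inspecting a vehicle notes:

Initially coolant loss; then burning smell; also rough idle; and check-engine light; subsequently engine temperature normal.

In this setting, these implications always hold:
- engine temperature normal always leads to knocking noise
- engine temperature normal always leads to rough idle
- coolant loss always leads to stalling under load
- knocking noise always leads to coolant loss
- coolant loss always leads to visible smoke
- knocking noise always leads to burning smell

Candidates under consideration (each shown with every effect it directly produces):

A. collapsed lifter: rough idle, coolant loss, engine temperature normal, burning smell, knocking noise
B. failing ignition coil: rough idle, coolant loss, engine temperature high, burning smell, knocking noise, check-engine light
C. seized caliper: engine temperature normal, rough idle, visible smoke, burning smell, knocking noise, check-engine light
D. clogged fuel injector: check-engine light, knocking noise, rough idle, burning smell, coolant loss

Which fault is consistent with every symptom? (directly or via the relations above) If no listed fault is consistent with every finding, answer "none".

For each candidate, compare predicted effects to what was observed:
(A) collapsed lifter — does not account for check-engine light
(B) failing ignition coil — fails on engine temperature normal (predicts engine temperature high, not engine temperature normal)
(C) seized caliper — coolant loss + (by knocking noise → coolant loss); burning smell +; rough idle +; check-engine light +; engine temperature normal +
(D) clogged fuel injector — coolant loss +; burning smell +; rough idle +; check-engine light +; engine temperature normal -
(C) alone accounts for all the evidence.

C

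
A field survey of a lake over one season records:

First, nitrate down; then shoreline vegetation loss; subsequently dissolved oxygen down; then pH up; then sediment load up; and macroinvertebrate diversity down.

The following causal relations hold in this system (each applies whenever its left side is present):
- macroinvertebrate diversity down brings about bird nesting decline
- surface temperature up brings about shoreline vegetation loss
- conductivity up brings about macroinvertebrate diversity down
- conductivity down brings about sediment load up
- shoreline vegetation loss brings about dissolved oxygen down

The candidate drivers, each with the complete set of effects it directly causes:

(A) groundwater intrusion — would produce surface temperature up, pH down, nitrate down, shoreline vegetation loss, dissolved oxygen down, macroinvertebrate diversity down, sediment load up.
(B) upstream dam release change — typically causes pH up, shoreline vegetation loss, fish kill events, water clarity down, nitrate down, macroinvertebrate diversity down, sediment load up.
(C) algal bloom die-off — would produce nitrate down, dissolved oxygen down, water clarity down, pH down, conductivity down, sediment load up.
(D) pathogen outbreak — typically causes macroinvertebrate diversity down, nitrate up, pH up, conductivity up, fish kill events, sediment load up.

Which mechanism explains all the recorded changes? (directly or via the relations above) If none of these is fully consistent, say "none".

Testing each hypothesis:
(A) groundwater intrusion — nitrate down ✓; shoreline vegetation loss ✓; dissolved oxygen down ✓; pH up ✗; sediment load up ✓; macroinvertebrate diversity down ✓
(B) upstream dam release change — accounts for every observation (dissolved oxygen down via shoreline vegetation loss → dissolved oxygen down)
(C) algal bloom die-off — nitrate down ✓; shoreline vegetation loss ✗; dissolved oxygen down ✓; pH up ✗; sediment load up ✓; macroinvertebrate diversity down ✗
(D) pathogen outbreak — nitrate down ✗; shoreline vegetation loss ✗; dissolved oxygen down ✗; pH up ✓; sediment load up ✓; macroinvertebrate diversity down ✓
Only (B) is consistent with every observation.

B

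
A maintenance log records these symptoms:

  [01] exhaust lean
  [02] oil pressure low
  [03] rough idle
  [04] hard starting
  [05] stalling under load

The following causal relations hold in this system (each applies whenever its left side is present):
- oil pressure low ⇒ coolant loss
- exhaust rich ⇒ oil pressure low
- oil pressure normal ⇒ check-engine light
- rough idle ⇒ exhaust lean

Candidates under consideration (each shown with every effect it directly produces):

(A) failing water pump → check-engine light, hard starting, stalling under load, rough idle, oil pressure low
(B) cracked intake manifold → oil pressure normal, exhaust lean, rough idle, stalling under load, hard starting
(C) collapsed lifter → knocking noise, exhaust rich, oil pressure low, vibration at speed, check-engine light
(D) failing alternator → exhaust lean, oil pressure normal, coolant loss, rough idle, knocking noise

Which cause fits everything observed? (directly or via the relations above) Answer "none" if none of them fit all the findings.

A

Testing each hypothesis:
(A) failing water pump — exhaust lean yes (through rough idle → exhaust lean); oil pressure low yes; rough idle yes; hard starting yes; stalling under load yes
(B) cracked intake manifold — fails on oil pressure low (predicts oil pressure normal, not oil pressure low)
(C) collapsed lifter — exhaust lean NO; oil pressure low yes; rough idle NO; hard starting NO; stalling under load NO
(D) failing alternator — fails on oil pressure low, hard starting, stalling under load (predicts oil pressure normal, not oil pressure low)
(A) alone accounts for all the evidence.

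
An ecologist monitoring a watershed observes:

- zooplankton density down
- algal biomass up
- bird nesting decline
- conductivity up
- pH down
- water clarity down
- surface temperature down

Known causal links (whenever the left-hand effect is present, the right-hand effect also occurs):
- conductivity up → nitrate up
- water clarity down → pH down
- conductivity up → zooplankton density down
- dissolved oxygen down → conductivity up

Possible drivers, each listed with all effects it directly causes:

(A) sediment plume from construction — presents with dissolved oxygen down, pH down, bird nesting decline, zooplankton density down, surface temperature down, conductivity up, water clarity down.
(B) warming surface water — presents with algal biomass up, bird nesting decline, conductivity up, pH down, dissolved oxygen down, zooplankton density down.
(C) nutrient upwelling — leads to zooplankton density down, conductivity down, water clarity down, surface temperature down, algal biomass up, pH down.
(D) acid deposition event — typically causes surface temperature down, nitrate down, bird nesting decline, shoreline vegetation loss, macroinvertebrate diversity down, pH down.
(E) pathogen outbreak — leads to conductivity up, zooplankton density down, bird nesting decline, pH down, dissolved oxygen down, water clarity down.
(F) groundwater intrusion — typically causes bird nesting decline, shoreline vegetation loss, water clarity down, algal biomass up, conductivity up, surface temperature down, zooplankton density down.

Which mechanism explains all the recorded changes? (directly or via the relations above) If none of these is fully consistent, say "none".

F

Testing each hypothesis:
(A) sediment plume from construction — zooplankton density down match; algal biomass up miss; bird nesting decline match; conductivity up match; pH down match; water clarity down match; surface temperature down match
(B) warming surface water — does not account for water clarity down, surface temperature down
(C) nutrient upwelling — zooplankton density down match; algal biomass up match; bird nesting decline miss; conductivity up miss; pH down match; water clarity down match; surface temperature down match
(D) acid deposition event — zooplankton density down miss; algal biomass up miss; bird nesting decline match; conductivity up miss; pH down match; water clarity down miss; surface temperature down match
(E) pathogen outbreak — zooplankton density down match; algal biomass up miss; bird nesting decline match; conductivity up match; pH down match; water clarity down match; surface temperature down miss
(F) groundwater intrusion — accounts for every observation (pH down by water clarity down → pH down)
Only (F) is consistent with every observation.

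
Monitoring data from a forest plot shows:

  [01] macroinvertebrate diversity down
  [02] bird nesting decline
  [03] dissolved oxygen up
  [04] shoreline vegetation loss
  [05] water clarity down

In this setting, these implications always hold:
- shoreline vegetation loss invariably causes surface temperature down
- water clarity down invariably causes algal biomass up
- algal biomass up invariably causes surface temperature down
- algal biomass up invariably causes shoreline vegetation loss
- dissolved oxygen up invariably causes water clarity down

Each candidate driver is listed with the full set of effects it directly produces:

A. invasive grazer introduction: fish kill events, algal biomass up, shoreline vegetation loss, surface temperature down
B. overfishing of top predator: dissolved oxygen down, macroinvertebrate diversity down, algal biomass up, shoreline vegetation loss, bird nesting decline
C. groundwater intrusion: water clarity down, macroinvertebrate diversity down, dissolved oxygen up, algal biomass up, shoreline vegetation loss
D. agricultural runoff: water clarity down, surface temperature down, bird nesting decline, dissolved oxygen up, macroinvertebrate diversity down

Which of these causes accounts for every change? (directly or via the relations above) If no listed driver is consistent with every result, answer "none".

D

For each candidate, compare predicted effects to what was observed:
(A) invasive grazer introduction — does not account for macroinvertebrate diversity down, bird nesting decline, dissolved oxygen up, water clarity down
(B) overfishing of top predator — macroinvertebrate diversity down match; bird nesting decline match; dissolved oxygen up miss; shoreline vegetation loss match; water clarity down miss
(C) groundwater intrusion — macroinvertebrate diversity down match; bird nesting decline miss; dissolved oxygen up match; shoreline vegetation loss match; water clarity down match
(D) agricultural runoff — accounts for every observation (shoreline vegetation loss by water clarity down → algal biomass up → shoreline vegetation loss)
(D) is the only candidate with no mismatches.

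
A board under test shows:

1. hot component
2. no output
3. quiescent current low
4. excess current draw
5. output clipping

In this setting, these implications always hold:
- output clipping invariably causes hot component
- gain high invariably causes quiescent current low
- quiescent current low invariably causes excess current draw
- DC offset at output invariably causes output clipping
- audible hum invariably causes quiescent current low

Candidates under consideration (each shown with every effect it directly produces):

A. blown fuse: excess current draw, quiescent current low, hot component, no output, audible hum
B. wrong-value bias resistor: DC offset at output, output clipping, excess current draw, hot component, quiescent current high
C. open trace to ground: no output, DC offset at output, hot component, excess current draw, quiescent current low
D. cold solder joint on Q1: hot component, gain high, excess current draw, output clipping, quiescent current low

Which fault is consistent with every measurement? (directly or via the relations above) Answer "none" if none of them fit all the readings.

C

Checking each candidate against the observations:
(A) blown fuse — does not account for output clipping
(B) wrong-value bias resistor — hot component yes; no output NO; quiescent current low NO; excess current draw yes; output clipping yes
(C) open trace to ground — hot component yes; no output yes; quiescent current low yes; excess current draw yes; output clipping yes (by DC offset at output → output clipping)
(D) cold solder joint on Q1 — does not account for no output
Only (C) is consistent with every observation.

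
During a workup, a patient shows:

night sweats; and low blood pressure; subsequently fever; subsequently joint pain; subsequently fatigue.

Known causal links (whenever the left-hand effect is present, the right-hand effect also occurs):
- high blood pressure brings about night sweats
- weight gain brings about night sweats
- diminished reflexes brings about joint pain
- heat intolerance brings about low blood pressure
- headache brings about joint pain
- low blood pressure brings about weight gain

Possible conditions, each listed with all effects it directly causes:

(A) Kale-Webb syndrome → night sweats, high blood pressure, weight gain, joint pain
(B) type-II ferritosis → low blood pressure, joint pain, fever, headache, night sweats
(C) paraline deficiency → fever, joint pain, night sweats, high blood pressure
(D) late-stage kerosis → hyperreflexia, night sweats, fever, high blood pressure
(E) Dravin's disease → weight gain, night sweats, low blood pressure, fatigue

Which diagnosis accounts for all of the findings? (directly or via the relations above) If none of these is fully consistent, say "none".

none

For each candidate, compare predicted effects to what was observed:
(A) Kale-Webb syndrome — night sweats +; low blood pressure -; fever -; joint pain +; fatigue -
(B) type-II ferritosis — night sweats +; low blood pressure +; fever +; joint pain +; fatigue -
(C) paraline deficiency — night sweats +; low blood pressure -; fever +; joint pain +; fatigue -
(D) late-stage kerosis — fails on low blood pressure, joint pain, fatigue (predicts high blood pressure, not low blood pressure)
(E) Dravin's disease — night sweats +; low blood pressure +; fever -; joint pain -; fatigue +
No candidate is consistent with all observations.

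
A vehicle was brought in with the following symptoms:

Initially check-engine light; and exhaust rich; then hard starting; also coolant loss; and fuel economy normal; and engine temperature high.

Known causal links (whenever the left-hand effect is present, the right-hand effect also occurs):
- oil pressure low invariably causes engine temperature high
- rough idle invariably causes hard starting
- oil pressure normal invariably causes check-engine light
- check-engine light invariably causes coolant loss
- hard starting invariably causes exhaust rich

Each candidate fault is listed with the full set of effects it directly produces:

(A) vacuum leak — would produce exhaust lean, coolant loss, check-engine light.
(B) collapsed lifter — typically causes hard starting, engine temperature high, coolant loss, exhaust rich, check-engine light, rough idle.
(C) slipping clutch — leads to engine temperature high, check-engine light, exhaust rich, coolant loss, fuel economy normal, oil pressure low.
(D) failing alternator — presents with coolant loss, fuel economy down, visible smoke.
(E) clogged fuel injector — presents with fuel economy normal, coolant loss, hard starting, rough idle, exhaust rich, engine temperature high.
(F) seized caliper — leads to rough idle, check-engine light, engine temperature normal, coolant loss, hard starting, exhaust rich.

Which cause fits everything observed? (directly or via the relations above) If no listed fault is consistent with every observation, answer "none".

For each candidate, compare predicted effects to what was observed:
(A) vacuum leak — fails on exhaust rich, hard starting, fuel economy normal, engine temperature high (predicts exhaust lean, not exhaust rich)
(B) collapsed lifter — check-engine light ✓; exhaust rich ✓; hard starting ✓; coolant loss ✓; fuel economy normal ✗; engine temperature high ✓
(C) slipping clutch — does not account for hard starting
(D) failing alternator — fails on check-engine light, exhaust rich, hard starting, fuel economy normal, engine temperature high (predicts fuel economy down, not fuel economy normal)
(E) clogged fuel injector — does not account for check-engine light
(F) seized caliper — fails on fuel economy normal, engine temperature high (predicts engine temperature normal, not engine temperature high)
No candidate is consistent with all observations.

none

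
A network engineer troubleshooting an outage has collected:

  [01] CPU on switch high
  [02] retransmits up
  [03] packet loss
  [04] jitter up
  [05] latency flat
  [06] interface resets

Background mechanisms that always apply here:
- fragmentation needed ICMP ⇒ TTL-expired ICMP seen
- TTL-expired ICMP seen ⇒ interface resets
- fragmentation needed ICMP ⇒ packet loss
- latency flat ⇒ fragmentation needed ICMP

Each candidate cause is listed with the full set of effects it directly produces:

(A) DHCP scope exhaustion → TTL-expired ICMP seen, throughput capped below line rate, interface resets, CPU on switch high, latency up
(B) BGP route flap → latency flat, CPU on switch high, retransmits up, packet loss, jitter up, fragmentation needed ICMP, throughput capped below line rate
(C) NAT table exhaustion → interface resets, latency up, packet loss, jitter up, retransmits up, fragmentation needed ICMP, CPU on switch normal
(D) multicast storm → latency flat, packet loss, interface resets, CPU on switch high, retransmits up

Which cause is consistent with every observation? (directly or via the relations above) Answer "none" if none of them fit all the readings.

For each candidate, compare predicted effects to what was observed:
(A) DHCP scope exhaustion — fails on retransmits up, packet loss, jitter up, latency flat (predicts latency up, not latency flat)
(B) BGP route flap — accounts for every observation (interface resets through fragmentation needed ICMP → TTL-expired ICMP seen → interface resets)
(C) NAT table exhaustion — CPU on switch high ✗; retransmits up ✓; packet loss ✓; jitter up ✓; latency flat ✗; interface resets ✓
(D) multicast storm — does not account for jitter up
(B) is the only candidate with no mismatches.

B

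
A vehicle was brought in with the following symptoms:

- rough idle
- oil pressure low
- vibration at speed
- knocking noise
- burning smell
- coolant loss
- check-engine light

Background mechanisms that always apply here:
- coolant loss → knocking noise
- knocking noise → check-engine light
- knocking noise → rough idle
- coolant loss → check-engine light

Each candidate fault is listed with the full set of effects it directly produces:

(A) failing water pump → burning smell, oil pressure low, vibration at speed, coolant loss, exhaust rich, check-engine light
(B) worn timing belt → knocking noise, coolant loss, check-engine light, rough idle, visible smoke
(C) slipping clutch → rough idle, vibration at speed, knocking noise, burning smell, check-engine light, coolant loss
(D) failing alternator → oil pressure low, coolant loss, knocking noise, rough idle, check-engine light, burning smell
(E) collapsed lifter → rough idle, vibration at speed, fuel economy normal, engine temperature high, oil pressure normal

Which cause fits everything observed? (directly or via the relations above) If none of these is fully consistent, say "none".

A

Checking each candidate against the observations:
(A) failing water pump — accounts for every observation (rough idle through coolant loss → knocking noise → rough idle)
(B) worn timing belt — rough idle ✓; oil pressure low ✗; vibration at speed ✗; knocking noise ✓; burning smell ✗; coolant loss ✓; check-engine light ✓
(C) slipping clutch — does not account for oil pressure low
(D) failing alternator — rough idle ✓; oil pressure low ✓; vibration at speed ✗; knocking noise ✓; burning smell ✓; coolant loss ✓; check-engine light ✓
(E) collapsed lifter — rough idle ✓; oil pressure low ✗; vibration at speed ✓; knocking noise ✗; burning smell ✗; coolant loss ✗; check-engine light ✗
Only (A) is consistent with every observation.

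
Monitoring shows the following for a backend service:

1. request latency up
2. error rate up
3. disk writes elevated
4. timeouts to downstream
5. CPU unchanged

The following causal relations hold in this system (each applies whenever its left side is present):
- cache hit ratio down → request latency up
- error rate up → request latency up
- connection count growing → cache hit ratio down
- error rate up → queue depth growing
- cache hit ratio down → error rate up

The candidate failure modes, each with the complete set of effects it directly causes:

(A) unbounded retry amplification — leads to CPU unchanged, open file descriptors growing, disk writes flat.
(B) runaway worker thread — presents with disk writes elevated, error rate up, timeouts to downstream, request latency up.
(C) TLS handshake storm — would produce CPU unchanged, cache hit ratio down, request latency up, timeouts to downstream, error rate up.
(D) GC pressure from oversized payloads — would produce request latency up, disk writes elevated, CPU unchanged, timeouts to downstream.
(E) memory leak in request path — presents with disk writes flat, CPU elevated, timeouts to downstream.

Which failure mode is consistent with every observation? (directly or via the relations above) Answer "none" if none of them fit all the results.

none

Per-candidate check:
(A) unbounded retry amplification — fails on request latency up, error rate up, disk writes elevated, timeouts to downstream (predicts disk writes flat, not disk writes elevated)
(B) runaway worker thread — request latency up yes; error rate up yes; disk writes elevated yes; timeouts to downstream yes; CPU unchanged NO
(C) TLS handshake storm — request latency up yes; error rate up yes; disk writes elevated NO; timeouts to downstream yes; CPU unchanged yes
(D) GC pressure from oversized payloads — does not account for error rate up
(E) memory leak in request path — fails on request latency up, error rate up, disk writes elevated, CPU unchanged (predicts disk writes flat, not disk writes elevated; predicts CPU elevated, not CPU unchanged)
None of the listed candidates fits everything.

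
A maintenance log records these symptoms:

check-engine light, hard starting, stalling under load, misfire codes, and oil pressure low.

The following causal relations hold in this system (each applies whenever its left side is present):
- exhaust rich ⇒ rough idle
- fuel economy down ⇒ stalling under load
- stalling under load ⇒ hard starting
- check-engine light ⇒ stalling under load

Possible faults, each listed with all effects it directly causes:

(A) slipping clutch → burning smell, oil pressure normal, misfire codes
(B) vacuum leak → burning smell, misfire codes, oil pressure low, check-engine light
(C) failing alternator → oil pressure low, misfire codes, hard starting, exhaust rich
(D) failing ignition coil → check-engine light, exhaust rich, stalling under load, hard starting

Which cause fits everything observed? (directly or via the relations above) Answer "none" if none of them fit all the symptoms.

B

For each candidate, compare predicted effects to what was observed:
(A) slipping clutch — check-engine light miss; hard starting miss; stalling under load miss; misfire codes match; oil pressure low miss
(B) vacuum leak — accounts for every observation (hard starting by check-engine light → stalling under load → hard starting)
(C) failing alternator — does not account for check-engine light, stalling under load
(D) failing ignition coil — does not account for misfire codes, oil pressure low
Only (B) is consistent with every observation.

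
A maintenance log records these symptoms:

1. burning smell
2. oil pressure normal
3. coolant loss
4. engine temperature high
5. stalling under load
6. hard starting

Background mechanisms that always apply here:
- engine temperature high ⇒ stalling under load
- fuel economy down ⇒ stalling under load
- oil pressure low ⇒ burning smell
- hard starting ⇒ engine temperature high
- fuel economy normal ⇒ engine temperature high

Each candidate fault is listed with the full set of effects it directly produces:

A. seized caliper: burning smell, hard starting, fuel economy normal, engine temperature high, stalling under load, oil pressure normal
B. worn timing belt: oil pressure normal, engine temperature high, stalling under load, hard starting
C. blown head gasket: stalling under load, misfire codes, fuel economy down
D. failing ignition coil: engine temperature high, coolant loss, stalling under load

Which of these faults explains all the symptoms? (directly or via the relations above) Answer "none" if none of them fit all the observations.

none

Checking each candidate against the observations:
(A) seized caliper — does not account for coolant loss
(B) worn timing belt — burning smell ✗; oil pressure normal ✓; coolant loss ✗; engine temperature high ✓; stalling under load ✓; hard starting ✓
(C) blown head gasket — burning smell ✗; oil pressure normal ✗; coolant loss ✗; engine temperature high ✗; stalling under load ✓; hard starting ✗
(D) failing ignition coil — burning smell ✗; oil pressure normal ✗; coolant loss ✓; engine temperature high ✓; stalling under load ✓; hard starting ✗
None of the listed candidates fits everything.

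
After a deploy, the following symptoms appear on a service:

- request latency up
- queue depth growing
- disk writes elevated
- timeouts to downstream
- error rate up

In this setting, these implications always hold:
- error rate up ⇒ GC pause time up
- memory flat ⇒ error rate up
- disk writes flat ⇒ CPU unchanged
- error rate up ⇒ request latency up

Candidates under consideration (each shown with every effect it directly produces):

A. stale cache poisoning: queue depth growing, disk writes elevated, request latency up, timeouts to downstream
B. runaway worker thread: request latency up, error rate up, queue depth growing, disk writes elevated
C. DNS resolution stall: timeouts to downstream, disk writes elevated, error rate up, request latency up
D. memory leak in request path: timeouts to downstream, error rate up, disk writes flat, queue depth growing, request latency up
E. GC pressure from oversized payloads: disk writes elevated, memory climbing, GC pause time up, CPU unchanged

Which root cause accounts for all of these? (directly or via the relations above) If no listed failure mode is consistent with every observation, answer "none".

Checking each candidate against the observations:
(A) stale cache poisoning — request latency up ✓; queue depth growing ✓; disk writes elevated ✓; timeouts to downstream ✓; error rate up ✗
(B) runaway worker thread — request latency up ✓; queue depth growing ✓; disk writes elevated ✓; timeouts to downstream ✗; error rate up ✓
(C) DNS resolution stall — request latency up ✓; queue depth growing ✗; disk writes elevated ✓; timeouts to downstream ✓; error rate up ✓
(D) memory leak in request path — request latency up ✓; queue depth growing ✓; disk writes elevated ✗; timeouts to downstream ✓; error rate up ✓
(E) GC pressure from oversized payloads — does not account for request latency up, queue depth growing, timeouts to downstream, error rate up
Every candidate fails on at least one observation.

none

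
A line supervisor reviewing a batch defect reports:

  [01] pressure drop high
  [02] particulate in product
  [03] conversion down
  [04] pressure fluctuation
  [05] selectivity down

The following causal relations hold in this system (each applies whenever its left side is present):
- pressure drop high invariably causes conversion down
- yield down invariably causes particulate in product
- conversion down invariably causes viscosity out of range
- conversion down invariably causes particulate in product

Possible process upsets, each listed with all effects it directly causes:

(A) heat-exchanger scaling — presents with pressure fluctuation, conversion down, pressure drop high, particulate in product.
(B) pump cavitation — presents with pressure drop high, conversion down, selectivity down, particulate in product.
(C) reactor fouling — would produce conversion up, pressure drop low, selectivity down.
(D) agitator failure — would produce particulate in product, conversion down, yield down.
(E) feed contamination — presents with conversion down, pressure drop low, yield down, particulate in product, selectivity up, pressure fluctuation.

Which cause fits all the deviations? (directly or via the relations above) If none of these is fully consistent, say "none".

none

Checking each candidate against the observations:
(A) heat-exchanger scaling — pressure drop high yes; particulate in product yes; conversion down yes; pressure fluctuation yes; selectivity down NO
(B) pump cavitation — pressure drop high yes; particulate in product yes; conversion down yes; pressure fluctuation NO; selectivity down yes
(C) reactor fouling — fails on pressure drop high, particulate in product, conversion down, pressure fluctuation (predicts pressure drop low, not pressure drop high; predicts conversion up, not conversion down)
(D) agitator failure — pressure drop high NO; particulate in product yes; conversion down yes; pressure fluctuation NO; selectivity down NO
(E) feed contamination — pressure drop high NO; particulate in product yes; conversion down yes; pressure fluctuation yes; selectivity down NO
Every candidate fails on at least one observation.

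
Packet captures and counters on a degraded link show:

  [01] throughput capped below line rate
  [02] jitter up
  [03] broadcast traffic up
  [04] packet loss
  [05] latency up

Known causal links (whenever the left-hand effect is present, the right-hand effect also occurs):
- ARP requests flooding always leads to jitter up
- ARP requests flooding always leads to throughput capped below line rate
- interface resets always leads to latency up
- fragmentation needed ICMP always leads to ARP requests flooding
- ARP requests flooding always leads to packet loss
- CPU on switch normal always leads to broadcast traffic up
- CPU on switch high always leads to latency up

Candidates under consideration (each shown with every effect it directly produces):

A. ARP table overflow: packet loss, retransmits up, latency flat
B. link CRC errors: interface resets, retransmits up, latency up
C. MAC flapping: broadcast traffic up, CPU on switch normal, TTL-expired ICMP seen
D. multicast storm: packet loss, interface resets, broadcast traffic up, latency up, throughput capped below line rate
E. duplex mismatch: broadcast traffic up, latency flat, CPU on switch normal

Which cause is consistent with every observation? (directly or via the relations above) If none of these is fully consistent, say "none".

none

Testing each hypothesis:
(A) ARP table overflow — throughput capped below line rate miss; jitter up miss; broadcast traffic up miss; packet loss match; latency up miss
(B) link CRC errors — does not account for throughput capped below line rate, jitter up, broadcast traffic up, packet loss
(C) MAC flapping — does not account for throughput capped below line rate, jitter up, packet loss, latency up
(D) multicast storm — does not account for jitter up
(E) duplex mismatch — throughput capped below line rate miss; jitter up miss; broadcast traffic up match; packet loss miss; latency up miss
Every candidate fails on at least one observation.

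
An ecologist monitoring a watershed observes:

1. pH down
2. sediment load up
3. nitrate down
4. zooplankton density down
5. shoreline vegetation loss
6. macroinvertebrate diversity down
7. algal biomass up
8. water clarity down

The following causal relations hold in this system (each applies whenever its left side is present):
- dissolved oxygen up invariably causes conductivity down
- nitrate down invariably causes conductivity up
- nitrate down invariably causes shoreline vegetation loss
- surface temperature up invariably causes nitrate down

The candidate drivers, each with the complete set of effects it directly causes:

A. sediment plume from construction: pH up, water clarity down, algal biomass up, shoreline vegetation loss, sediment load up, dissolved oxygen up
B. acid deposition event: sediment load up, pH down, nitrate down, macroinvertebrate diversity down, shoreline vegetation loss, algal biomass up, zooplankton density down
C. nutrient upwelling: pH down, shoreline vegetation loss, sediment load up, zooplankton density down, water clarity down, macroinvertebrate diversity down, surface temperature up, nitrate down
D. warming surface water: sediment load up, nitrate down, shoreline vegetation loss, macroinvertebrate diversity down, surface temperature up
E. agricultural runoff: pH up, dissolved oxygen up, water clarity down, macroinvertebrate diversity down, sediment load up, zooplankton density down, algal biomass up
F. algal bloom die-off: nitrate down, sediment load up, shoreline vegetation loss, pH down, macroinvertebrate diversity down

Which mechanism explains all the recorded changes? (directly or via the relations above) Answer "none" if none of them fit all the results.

none

For each candidate, compare predicted effects to what was observed:
(A) sediment plume from construction — pH down NO; sediment load up yes; nitrate down NO; zooplankton density down NO; shoreline vegetation loss yes; macroinvertebrate diversity down NO; algal biomass up yes; water clarity down yes
(B) acid deposition event — pH down yes; sediment load up yes; nitrate down yes; zooplankton density down yes; shoreline vegetation loss yes; macroinvertebrate diversity down yes; algal biomass up yes; water clarity down NO
(C) nutrient upwelling — pH down yes; sediment load up yes; nitrate down yes; zooplankton density down yes; shoreline vegetation loss yes; macroinvertebrate diversity down yes; algal biomass up NO; water clarity down yes
(D) warming surface water — pH down NO; sediment load up yes; nitrate down yes; zooplankton density down NO; shoreline vegetation loss yes; macroinvertebrate diversity down yes; algal biomass up NO; water clarity down NO
(E) agricultural runoff — fails on pH down, nitrate down, shoreline vegetation loss (predicts pH up, not pH down)
(F) algal bloom die-off — pH down yes; sediment load up yes; nitrate down yes; zooplankton density down NO; shoreline vegetation loss yes; macroinvertebrate diversity down yes; algal biomass up NO; water clarity down NO
None of the listed candidates fits everything.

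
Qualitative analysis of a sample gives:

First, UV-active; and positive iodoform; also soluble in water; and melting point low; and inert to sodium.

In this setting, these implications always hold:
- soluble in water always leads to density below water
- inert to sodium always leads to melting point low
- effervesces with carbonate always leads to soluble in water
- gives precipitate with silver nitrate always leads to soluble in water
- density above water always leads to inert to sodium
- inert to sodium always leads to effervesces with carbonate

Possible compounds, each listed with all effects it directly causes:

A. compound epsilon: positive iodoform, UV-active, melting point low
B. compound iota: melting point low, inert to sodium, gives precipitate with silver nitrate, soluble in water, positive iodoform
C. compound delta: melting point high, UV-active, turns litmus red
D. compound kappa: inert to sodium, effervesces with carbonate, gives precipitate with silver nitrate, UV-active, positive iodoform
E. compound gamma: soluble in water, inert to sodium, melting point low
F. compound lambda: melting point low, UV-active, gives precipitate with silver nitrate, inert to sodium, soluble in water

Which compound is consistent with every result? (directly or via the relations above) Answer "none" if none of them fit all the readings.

Per-candidate check:
(A) compound epsilon — UV-active yes; positive iodoform yes; soluble in water NO; melting point low yes; inert to sodium NO
(B) compound iota — UV-active NO; positive iodoform yes; soluble in water yes; melting point low yes; inert to sodium yes
(C) compound delta — fails on positive iodoform, soluble in water, melting point low, inert to sodium (predicts melting point high, not melting point low)
(D) compound kappa — accounts for every observation (soluble in water through effervesces with carbonate → soluble in water)
(E) compound gamma — does not account for UV-active, positive iodoform
(F) compound lambda — UV-active yes; positive iodoform NO; soluble in water yes; melting point low yes; inert to sodium yes
(D) alone accounts for all the evidence.

D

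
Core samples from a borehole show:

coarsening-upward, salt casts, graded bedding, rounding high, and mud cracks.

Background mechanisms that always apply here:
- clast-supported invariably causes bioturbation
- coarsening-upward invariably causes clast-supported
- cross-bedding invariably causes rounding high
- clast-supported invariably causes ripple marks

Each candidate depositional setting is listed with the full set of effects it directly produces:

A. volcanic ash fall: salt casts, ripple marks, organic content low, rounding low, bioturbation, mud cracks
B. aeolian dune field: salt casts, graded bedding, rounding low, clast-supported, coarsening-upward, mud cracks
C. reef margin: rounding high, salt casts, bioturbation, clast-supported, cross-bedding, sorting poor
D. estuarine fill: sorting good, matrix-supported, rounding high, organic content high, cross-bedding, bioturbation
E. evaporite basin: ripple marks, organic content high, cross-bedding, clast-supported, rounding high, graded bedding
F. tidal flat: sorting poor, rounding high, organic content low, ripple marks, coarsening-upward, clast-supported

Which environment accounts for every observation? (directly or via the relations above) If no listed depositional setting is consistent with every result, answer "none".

Per-candidate check:
(A) volcanic ash fall — coarsening-upward ✗; salt casts ✓; graded bedding ✗; rounding high ✗; mud cracks ✓
(B) aeolian dune field — fails on rounding high (predicts rounding low, not rounding high)
(C) reef margin — coarsening-upward ✗; salt casts ✓; graded bedding ✗; rounding high ✓; mud cracks ✗
(D) estuarine fill — does not account for coarsening-upward, salt casts, graded bedding, mud cracks
(E) evaporite basin — coarsening-upward ✗; salt casts ✗; graded bedding ✓; rounding high ✓; mud cracks ✗
(F) tidal flat — does not account for salt casts, graded bedding, mud cracks
None of the listed candidates fits everything.

none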